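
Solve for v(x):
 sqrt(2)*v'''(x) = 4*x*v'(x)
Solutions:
 v(x) = C1 + Integral(C2*airyai(sqrt(2)*x) + C3*airybi(sqrt(2)*x), x)


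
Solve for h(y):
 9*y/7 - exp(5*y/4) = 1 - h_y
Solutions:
 h(y) = C1 - 9*y^2/14 + y + 4*exp(5*y/4)/5


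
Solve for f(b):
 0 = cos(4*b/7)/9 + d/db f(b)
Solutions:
 f(b) = C1 - 7*sin(4*b/7)/36


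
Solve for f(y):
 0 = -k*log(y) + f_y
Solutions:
 f(y) = C1 + k*y*log(y) - k*y


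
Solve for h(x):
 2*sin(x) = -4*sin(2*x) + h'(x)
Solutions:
 h(x) = C1 + 4*sin(x)^2 - 2*cos(x)


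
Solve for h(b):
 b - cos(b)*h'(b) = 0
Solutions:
 h(b) = C1 + Integral(b/cos(b), b)


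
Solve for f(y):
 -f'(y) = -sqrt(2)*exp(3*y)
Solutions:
 f(y) = C1 + sqrt(2)*exp(3*y)/3


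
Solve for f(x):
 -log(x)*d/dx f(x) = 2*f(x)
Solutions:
 f(x) = C1*exp(-2*li(x))


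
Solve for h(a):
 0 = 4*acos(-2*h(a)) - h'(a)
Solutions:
 Integral(1/acos(-2*_y), (_y, h(a))) = C1 + 4*a


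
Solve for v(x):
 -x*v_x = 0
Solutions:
 v(x) = C1


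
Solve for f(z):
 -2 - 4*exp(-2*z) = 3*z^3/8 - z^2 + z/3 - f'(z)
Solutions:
 f(z) = C1 + 3*z^4/32 - z^3/3 + z^2/6 + 2*z - 2*exp(-2*z)


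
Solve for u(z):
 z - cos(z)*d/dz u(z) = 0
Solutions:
 u(z) = C1 + Integral(z/cos(z), z)


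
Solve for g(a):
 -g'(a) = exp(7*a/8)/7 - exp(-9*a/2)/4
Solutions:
 g(a) = C1 - 8*exp(7*a/8)/49 - exp(-9*a/2)/18


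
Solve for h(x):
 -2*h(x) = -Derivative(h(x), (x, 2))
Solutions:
 h(x) = C1*exp(-sqrt(2)*x) + C2*exp(sqrt(2)*x)


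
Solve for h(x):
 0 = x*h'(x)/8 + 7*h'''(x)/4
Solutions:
 h(x) = C1 + Integral(C2*airyai(-14^(2/3)*x/14) + C3*airybi(-14^(2/3)*x/14), x)


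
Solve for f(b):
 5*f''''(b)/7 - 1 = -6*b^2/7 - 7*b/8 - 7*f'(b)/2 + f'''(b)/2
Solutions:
 f(b) = C1 + C2*exp(b*(7*7^(1/3)/(60*sqrt(501) + 1343)^(1/3) + 14 + 7^(2/3)*(60*sqrt(501) + 1343)^(1/3))/60)*sin(sqrt(3)*7^(1/3)*b*(-7^(1/3)*(60*sqrt(501) + 1343)^(1/3) + 7/(60*sqrt(501) + 1343)^(1/3))/60) + C3*exp(b*(7*7^(1/3)/(60*sqrt(501) + 1343)^(1/3) + 14 + 7^(2/3)*(60*sqrt(501) + 1343)^(1/3))/60)*cos(sqrt(3)*7^(1/3)*b*(-7^(1/3)*(60*sqrt(501) + 1343)^(1/3) + 7/(60*sqrt(501) + 1343)^(1/3))/60) + C4*exp(b*(-7^(2/3)*(60*sqrt(501) + 1343)^(1/3) - 7*7^(1/3)/(60*sqrt(501) + 1343)^(1/3) + 7)/30) - 4*b^3/49 - b^2/8 + 74*b/343


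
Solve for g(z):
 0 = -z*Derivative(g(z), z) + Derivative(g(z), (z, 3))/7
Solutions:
 g(z) = C1 + Integral(C2*airyai(7^(1/3)*z) + C3*airybi(7^(1/3)*z), z)


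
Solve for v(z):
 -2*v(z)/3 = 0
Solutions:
 v(z) = 0


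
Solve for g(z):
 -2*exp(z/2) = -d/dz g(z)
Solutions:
 g(z) = C1 + 4*exp(z/2)


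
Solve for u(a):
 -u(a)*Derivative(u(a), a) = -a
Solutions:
 u(a) = -sqrt(C1 + a^2)
 u(a) = sqrt(C1 + a^2)


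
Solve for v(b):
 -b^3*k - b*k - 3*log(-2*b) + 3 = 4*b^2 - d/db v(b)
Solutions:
 v(b) = C1 + b^4*k/4 + 4*b^3/3 + b^2*k/2 + 3*b*log(-b) + 3*b*(-2 + log(2))


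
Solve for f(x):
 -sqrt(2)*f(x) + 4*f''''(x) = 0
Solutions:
 f(x) = C1*exp(-2^(5/8)*x/2) + C2*exp(2^(5/8)*x/2) + C3*sin(2^(5/8)*x/2) + C4*cos(2^(5/8)*x/2)


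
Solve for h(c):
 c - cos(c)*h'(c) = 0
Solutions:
 h(c) = C1 + Integral(c/cos(c), c)


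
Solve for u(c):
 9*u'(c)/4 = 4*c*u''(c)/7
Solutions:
 u(c) = C1 + C2*c^(79/16)


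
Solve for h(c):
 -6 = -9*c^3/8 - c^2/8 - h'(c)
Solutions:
 h(c) = C1 - 9*c^4/32 - c^3/24 + 6*c


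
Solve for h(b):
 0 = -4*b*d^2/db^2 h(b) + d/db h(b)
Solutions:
 h(b) = C1 + C2*b^(5/4)


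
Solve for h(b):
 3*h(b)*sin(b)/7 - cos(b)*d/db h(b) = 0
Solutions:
 h(b) = C1/cos(b)^(3/7)


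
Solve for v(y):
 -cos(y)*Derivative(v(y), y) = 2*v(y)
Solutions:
 v(y) = C1*(sin(y) - 1)/(sin(y) + 1)


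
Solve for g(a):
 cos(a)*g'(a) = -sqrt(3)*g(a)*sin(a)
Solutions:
 g(a) = C1*cos(a)^(sqrt(3))


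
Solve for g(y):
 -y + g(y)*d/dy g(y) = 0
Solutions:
 g(y) = -sqrt(C1 + y^2)
 g(y) = sqrt(C1 + y^2)


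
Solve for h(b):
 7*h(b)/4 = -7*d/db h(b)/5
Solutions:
 h(b) = C1*exp(-5*b/4)


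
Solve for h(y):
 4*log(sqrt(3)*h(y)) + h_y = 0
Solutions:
 Integral(1/(2*log(_y) + log(3)), (_y, h(y)))/2 = C1 - y


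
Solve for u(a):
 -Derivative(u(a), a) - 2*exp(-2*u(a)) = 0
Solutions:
 u(a) = log(-sqrt(C1 - 4*a))
 u(a) = log(C1 - 4*a)/2


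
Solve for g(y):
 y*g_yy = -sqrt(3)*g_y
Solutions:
 g(y) = C1 + C2*y^(1 - sqrt(3))


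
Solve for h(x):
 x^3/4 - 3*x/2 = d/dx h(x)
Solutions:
 h(x) = C1 + x^4/16 - 3*x^2/4


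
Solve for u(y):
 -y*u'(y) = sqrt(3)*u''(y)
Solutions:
 u(y) = C1 + C2*erf(sqrt(2)*3^(3/4)*y/6)


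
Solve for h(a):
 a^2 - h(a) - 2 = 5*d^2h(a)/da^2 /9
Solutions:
 h(a) = C1*sin(3*sqrt(5)*a/5) + C2*cos(3*sqrt(5)*a/5) + a^2 - 28/9


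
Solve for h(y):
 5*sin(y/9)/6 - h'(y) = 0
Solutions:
 h(y) = C1 - 15*cos(y/9)/2


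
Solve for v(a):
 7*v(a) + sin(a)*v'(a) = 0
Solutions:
 v(a) = C1*sqrt(cos(a) + 1)*(cos(a)^3 + 3*cos(a)^2 + 3*cos(a) + 1)/(sqrt(cos(a) - 1)*(cos(a)^3 - 3*cos(a)^2 + 3*cos(a) - 1))


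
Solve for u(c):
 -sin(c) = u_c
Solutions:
 u(c) = C1 + cos(c)


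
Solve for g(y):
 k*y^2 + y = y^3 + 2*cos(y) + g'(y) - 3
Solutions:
 g(y) = C1 + k*y^3/3 - y^4/4 + y^2/2 + 3*y - 2*sin(y)


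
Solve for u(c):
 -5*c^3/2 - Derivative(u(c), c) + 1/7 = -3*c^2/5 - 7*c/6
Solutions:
 u(c) = C1 - 5*c^4/8 + c^3/5 + 7*c^2/12 + c/7


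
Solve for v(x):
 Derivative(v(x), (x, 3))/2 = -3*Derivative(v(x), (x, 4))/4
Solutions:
 v(x) = C1 + C2*x + C3*x^2 + C4*exp(-2*x/3)


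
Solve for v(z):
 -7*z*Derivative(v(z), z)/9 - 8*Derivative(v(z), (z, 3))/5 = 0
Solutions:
 v(z) = C1 + Integral(C2*airyai(-105^(1/3)*z/6) + C3*airybi(-105^(1/3)*z/6), z)


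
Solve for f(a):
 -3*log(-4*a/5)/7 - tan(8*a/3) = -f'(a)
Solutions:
 f(a) = C1 + 3*a*log(-a)/7 - 3*a*log(5)/7 - 3*a/7 + 6*a*log(2)/7 - 3*log(cos(8*a/3))/8


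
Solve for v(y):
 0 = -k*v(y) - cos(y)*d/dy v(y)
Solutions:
 v(y) = C1*exp(k*(log(sin(y) - 1) - log(sin(y) + 1))/2)


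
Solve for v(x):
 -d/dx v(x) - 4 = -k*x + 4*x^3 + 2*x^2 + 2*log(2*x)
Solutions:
 v(x) = C1 + k*x^2/2 - x^4 - 2*x^3/3 - 2*x*log(x) - 2*x - x*log(4)


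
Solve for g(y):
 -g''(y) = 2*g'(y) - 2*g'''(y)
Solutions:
 g(y) = C1 + C2*exp(y*(1 - sqrt(17))/4) + C3*exp(y*(1 + sqrt(17))/4)


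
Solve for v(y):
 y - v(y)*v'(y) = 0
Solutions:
 v(y) = -sqrt(C1 + y^2)
 v(y) = sqrt(C1 + y^2)


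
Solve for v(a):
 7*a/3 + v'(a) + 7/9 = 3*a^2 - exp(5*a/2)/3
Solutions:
 v(a) = C1 + a^3 - 7*a^2/6 - 7*a/9 - 2*exp(5*a/2)/15


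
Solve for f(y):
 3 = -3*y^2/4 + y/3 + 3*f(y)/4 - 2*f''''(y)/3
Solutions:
 f(y) = C1*exp(-2^(1/4)*sqrt(3)*y/2) + C2*exp(2^(1/4)*sqrt(3)*y/2) + C3*sin(2^(1/4)*sqrt(3)*y/2) + C4*cos(2^(1/4)*sqrt(3)*y/2) + y^2 - 4*y/9 + 4


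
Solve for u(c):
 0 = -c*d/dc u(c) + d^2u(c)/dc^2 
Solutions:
 u(c) = C1 + C2*erfi(sqrt(2)*c/2)


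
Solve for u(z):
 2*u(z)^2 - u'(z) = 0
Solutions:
 u(z) = -1/(C1 + 2*z)


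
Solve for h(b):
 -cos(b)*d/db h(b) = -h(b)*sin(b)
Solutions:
 h(b) = C1/cos(b)


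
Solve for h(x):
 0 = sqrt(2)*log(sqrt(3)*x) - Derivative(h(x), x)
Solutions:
 h(x) = C1 + sqrt(2)*x*log(x) - sqrt(2)*x + sqrt(2)*x*log(3)/2


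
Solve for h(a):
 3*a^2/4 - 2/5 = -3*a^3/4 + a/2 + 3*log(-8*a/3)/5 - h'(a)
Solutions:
 h(a) = C1 - 3*a^4/16 - a^3/4 + a^2/4 + 3*a*log(-a)/5 + a*(-3*log(3) - 1 + 9*log(2))/5


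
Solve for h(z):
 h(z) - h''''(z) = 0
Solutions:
 h(z) = C1*exp(-z) + C2*exp(z) + C3*sin(z) + C4*cos(z)


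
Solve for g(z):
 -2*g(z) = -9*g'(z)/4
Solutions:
 g(z) = C1*exp(8*z/9)


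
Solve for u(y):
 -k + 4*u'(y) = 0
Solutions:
 u(y) = C1 + k*y/4


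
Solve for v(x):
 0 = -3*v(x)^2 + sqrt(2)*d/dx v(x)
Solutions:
 v(x) = -2/(C1 + 3*sqrt(2)*x)


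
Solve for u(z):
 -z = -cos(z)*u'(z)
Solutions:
 u(z) = C1 + Integral(z/cos(z), z)


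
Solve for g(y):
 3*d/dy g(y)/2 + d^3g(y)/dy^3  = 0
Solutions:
 g(y) = C1 + C2*sin(sqrt(6)*y/2) + C3*cos(sqrt(6)*y/2)


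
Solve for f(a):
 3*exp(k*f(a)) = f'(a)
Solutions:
 f(a) = Piecewise((log(-1/(C1*k + 3*a*k))/k, Ne(k, 0)), (nan, True))
 f(a) = Piecewise((C1 + 3*a, Eq(k, 0)), (nan, True))


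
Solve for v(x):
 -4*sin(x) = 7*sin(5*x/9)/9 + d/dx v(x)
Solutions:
 v(x) = C1 + 7*cos(5*x/9)/5 + 4*cos(x)


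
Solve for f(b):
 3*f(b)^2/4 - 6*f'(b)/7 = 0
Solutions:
 f(b) = -8/(C1 + 7*b)


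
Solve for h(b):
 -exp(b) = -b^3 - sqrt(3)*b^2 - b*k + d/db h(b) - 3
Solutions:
 h(b) = C1 + b^4/4 + sqrt(3)*b^3/3 + b^2*k/2 + 3*b - exp(b)


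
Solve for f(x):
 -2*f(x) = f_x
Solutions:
 f(x) = C1*exp(-2*x)


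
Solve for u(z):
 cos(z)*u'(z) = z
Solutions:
 u(z) = C1 + Integral(z/cos(z), z)


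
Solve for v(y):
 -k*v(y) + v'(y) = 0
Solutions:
 v(y) = C1*exp(k*y)


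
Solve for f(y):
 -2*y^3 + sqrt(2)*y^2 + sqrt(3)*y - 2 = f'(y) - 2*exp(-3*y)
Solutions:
 f(y) = C1 - y^4/2 + sqrt(2)*y^3/3 + sqrt(3)*y^2/2 - 2*y - 2*exp(-3*y)/3


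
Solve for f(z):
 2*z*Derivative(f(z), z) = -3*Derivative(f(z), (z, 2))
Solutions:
 f(z) = C1 + C2*erf(sqrt(3)*z/3)


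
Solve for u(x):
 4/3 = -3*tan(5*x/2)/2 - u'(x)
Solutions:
 u(x) = C1 - 4*x/3 + 3*log(cos(5*x/2))/5


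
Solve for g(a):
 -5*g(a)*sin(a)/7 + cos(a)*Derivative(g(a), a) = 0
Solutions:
 g(a) = C1/cos(a)^(5/7)


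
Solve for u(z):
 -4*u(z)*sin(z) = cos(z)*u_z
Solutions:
 u(z) = C1*cos(z)^4


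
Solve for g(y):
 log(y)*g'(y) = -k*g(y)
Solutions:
 g(y) = C1*exp(-k*li(y))


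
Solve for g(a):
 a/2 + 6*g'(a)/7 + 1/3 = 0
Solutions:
 g(a) = C1 - 7*a^2/24 - 7*a/18


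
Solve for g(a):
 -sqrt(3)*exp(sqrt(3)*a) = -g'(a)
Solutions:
 g(a) = C1 + exp(sqrt(3)*a)


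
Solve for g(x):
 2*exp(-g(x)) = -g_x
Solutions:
 g(x) = log(C1 - 2*x)


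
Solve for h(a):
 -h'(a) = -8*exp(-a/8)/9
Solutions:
 h(a) = C1 - 64*exp(-a/8)/9


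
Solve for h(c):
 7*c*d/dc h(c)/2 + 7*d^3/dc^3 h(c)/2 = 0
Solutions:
 h(c) = C1 + Integral(C2*airyai(-c) + C3*airybi(-c), c)


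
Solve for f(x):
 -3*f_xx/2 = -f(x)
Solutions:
 f(x) = C1*exp(-sqrt(6)*x/3) + C2*exp(sqrt(6)*x/3)


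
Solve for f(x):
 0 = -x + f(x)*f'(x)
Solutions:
 f(x) = -sqrt(C1 + x^2)
 f(x) = sqrt(C1 + x^2)


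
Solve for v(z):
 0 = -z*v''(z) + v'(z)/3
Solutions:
 v(z) = C1 + C2*z^(4/3)


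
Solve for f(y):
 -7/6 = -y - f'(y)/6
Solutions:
 f(y) = C1 - 3*y^2 + 7*y


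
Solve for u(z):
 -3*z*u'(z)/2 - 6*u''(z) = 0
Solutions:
 u(z) = C1 + C2*erf(sqrt(2)*z/4)


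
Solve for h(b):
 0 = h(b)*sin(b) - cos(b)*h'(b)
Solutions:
 h(b) = C1/cos(b)


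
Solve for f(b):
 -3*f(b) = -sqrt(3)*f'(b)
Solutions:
 f(b) = C1*exp(sqrt(3)*b)


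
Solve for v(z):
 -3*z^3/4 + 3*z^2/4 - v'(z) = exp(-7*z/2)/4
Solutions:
 v(z) = C1 - 3*z^4/16 + z^3/4 + exp(-7*z/2)/14


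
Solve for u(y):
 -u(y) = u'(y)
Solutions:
 u(y) = C1*exp(-y)


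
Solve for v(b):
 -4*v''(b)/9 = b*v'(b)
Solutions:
 v(b) = C1 + C2*erf(3*sqrt(2)*b/4)


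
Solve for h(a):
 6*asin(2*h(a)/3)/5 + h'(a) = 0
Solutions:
 Integral(1/asin(2*_y/3), (_y, h(a))) = C1 - 6*a/5


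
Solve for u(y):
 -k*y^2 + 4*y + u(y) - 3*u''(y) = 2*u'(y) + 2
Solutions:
 u(y) = C1*exp(-y) + C2*exp(y/3) + k*y^2 + 4*k*y + 14*k - 4*y - 6


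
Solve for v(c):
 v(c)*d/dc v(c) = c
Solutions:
 v(c) = -sqrt(C1 + c^2)
 v(c) = sqrt(C1 + c^2)


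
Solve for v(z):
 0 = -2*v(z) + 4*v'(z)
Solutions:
 v(z) = C1*exp(z/2)


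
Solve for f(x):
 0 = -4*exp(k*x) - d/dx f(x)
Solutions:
 f(x) = C1 - 4*exp(k*x)/k


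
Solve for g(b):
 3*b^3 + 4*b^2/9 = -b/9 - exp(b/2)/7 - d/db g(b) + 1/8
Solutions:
 g(b) = C1 - 3*b^4/4 - 4*b^3/27 - b^2/18 + b/8 - 2*exp(b/2)/7


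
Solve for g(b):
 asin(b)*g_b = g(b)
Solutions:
 g(b) = C1*exp(Integral(1/asin(b), b))


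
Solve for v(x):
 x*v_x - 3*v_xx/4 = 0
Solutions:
 v(x) = C1 + C2*erfi(sqrt(6)*x/3)


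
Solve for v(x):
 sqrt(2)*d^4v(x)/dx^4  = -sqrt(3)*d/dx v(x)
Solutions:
 v(x) = C1 + C4*exp(-2^(5/6)*3^(1/6)*x/2) + (C2*sin(2^(5/6)*3^(2/3)*x/4) + C3*cos(2^(5/6)*3^(2/3)*x/4))*exp(2^(5/6)*3^(1/6)*x/4)


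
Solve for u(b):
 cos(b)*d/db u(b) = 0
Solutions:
 u(b) = C1


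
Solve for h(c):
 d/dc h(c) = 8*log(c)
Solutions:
 h(c) = C1 + 8*c*log(c) - 8*c


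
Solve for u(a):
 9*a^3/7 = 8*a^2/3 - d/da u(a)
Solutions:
 u(a) = C1 - 9*a^4/28 + 8*a^3/9


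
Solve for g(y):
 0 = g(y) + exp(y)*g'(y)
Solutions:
 g(y) = C1*exp(exp(-y))


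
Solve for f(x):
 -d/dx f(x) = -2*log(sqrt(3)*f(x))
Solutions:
 -Integral(1/(2*log(_y) + log(3)), (_y, f(x))) = C1 - x


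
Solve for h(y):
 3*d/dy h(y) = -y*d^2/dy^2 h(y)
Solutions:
 h(y) = C1 + C2/y^2


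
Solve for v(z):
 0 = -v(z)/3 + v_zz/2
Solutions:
 v(z) = C1*exp(-sqrt(6)*z/3) + C2*exp(sqrt(6)*z/3)


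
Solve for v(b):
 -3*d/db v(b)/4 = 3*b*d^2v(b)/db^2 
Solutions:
 v(b) = C1 + C2*b^(3/4)


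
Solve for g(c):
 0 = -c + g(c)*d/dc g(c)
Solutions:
 g(c) = -sqrt(C1 + c^2)
 g(c) = sqrt(C1 + c^2)


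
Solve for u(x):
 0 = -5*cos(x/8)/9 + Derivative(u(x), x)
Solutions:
 u(x) = C1 + 40*sin(x/8)/9


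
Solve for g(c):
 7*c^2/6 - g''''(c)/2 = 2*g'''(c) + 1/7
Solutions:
 g(c) = C1 + C2*c + C3*c^2 + C4*exp(-4*c) + 7*c^5/720 - 7*c^4/576 + c^3/4032


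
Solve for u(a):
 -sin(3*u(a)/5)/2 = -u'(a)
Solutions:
 -a/2 + 5*log(cos(3*u(a)/5) - 1)/6 - 5*log(cos(3*u(a)/5) + 1)/6 = C1


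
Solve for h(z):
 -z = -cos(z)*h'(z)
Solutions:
 h(z) = C1 + Integral(z/cos(z), z)


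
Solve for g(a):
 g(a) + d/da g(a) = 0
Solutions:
 g(a) = C1*exp(-a)


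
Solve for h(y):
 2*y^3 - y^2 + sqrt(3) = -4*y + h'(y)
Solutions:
 h(y) = C1 + y^4/2 - y^3/3 + 2*y^2 + sqrt(3)*y


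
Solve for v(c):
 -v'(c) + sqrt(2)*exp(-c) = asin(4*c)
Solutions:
 v(c) = C1 - c*asin(4*c) - sqrt(1 - 16*c^2)/4 - sqrt(2)*exp(-c)


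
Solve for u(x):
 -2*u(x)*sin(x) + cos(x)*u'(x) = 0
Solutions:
 u(x) = C1/cos(x)^2


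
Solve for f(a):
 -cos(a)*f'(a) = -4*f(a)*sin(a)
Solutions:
 f(a) = C1/cos(a)^4


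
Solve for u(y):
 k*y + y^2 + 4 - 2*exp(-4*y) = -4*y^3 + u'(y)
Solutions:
 u(y) = C1 + k*y^2/2 + y^4 + y^3/3 + 4*y + exp(-4*y)/2


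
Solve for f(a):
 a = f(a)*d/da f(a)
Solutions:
 f(a) = -sqrt(C1 + a^2)
 f(a) = sqrt(C1 + a^2)


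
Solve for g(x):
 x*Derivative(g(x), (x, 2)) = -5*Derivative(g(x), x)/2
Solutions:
 g(x) = C1 + C2/x^(3/2)


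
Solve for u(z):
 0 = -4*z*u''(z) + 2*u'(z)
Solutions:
 u(z) = C1 + C2*z^(3/2)


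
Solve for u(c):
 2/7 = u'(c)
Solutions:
 u(c) = C1 + 2*c/7


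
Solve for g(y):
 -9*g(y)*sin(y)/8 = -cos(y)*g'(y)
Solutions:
 g(y) = C1/cos(y)^(9/8)


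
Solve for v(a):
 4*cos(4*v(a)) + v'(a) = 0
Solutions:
 v(a) = -asin((C1 + exp(32*a))/(C1 - exp(32*a)))/4 + pi/4
 v(a) = asin((C1 + exp(32*a))/(C1 - exp(32*a)))/4


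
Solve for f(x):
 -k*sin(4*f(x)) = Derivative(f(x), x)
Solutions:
 f(x) = -acos((-C1 - exp(8*k*x))/(C1 - exp(8*k*x)))/4 + pi/2
 f(x) = acos((-C1 - exp(8*k*x))/(C1 - exp(8*k*x)))/4


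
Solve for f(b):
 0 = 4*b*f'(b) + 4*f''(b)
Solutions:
 f(b) = C1 + C2*erf(sqrt(2)*b/2)


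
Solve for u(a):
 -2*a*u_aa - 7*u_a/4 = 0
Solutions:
 u(a) = C1 + C2*a^(1/8)


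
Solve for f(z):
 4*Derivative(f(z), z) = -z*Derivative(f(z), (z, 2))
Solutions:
 f(z) = C1 + C2/z^3


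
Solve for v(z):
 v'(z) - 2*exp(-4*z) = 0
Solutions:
 v(z) = C1 - exp(-4*z)/2


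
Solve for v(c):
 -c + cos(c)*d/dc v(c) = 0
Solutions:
 v(c) = C1 + Integral(c/cos(c), c)


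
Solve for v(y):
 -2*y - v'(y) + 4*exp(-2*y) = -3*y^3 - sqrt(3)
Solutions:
 v(y) = C1 + 3*y^4/4 - y^2 + sqrt(3)*y - 2*exp(-2*y)


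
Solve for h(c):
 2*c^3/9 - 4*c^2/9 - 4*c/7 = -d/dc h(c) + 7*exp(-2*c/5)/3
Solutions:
 h(c) = C1 - c^4/18 + 4*c^3/27 + 2*c^2/7 - 35*exp(-2*c/5)/6


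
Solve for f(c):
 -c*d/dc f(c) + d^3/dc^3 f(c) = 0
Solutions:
 f(c) = C1 + Integral(C2*airyai(c) + C3*airybi(c), c)


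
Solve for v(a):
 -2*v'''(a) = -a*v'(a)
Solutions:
 v(a) = C1 + Integral(C2*airyai(2^(2/3)*a/2) + C3*airybi(2^(2/3)*a/2), a)


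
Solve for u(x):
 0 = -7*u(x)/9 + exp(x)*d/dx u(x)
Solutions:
 u(x) = C1*exp(-7*exp(-x)/9)


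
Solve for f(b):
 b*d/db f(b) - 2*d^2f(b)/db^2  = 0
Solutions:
 f(b) = C1 + C2*erfi(b/2)


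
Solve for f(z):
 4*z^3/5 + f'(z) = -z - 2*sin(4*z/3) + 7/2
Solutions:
 f(z) = C1 - z^4/5 - z^2/2 + 7*z/2 + 3*cos(4*z/3)/2


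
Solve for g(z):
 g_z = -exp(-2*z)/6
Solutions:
 g(z) = C1 + exp(-2*z)/12


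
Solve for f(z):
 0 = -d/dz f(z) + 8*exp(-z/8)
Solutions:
 f(z) = C1 - 64*exp(-z/8)


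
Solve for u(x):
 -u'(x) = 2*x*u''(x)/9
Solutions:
 u(x) = C1 + C2/x^(7/2)


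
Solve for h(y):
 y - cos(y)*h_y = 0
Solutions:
 h(y) = C1 + Integral(y/cos(y), y)


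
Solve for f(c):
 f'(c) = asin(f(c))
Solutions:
 Integral(1/asin(_y), (_y, f(c))) = C1 + c


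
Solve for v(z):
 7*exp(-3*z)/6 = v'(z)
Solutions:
 v(z) = C1 - 7*exp(-3*z)/18


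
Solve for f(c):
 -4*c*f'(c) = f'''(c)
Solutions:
 f(c) = C1 + Integral(C2*airyai(-2^(2/3)*c) + C3*airybi(-2^(2/3)*c), c)


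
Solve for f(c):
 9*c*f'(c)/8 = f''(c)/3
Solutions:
 f(c) = C1 + C2*erfi(3*sqrt(3)*c/4)


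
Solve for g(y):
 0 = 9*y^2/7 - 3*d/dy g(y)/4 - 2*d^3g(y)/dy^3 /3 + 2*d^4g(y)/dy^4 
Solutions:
 g(y) = C1 + C2*exp(y*(-2^(2/3)*(27*sqrt(6657) + 2203)^(1/3) - 8*2^(1/3)/(27*sqrt(6657) + 2203)^(1/3) + 8)/72)*sin(2^(1/3)*sqrt(3)*y*(-2^(1/3)*(27*sqrt(6657) + 2203)^(1/3) + 8/(27*sqrt(6657) + 2203)^(1/3))/72) + C3*exp(y*(-2^(2/3)*(27*sqrt(6657) + 2203)^(1/3) - 8*2^(1/3)/(27*sqrt(6657) + 2203)^(1/3) + 8)/72)*cos(2^(1/3)*sqrt(3)*y*(-2^(1/3)*(27*sqrt(6657) + 2203)^(1/3) + 8/(27*sqrt(6657) + 2203)^(1/3))/72) + C4*exp(y*(8*2^(1/3)/(27*sqrt(6657) + 2203)^(1/3) + 4 + 2^(2/3)*(27*sqrt(6657) + 2203)^(1/3))/36) + 4*y^3/7 - 64*y/21


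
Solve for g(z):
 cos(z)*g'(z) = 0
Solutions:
 g(z) = C1


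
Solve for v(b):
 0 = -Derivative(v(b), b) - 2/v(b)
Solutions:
 v(b) = -sqrt(C1 - 4*b)
 v(b) = sqrt(C1 - 4*b)


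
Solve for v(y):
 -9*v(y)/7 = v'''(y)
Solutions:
 v(y) = C3*exp(-21^(2/3)*y/7) + (C1*sin(3*3^(1/6)*7^(2/3)*y/14) + C2*cos(3*3^(1/6)*7^(2/3)*y/14))*exp(21^(2/3)*y/14)


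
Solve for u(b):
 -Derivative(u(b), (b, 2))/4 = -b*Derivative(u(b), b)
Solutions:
 u(b) = C1 + C2*erfi(sqrt(2)*b)


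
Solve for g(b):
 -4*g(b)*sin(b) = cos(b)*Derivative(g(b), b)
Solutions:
 g(b) = C1*cos(b)^4


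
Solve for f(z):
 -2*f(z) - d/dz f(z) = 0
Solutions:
 f(z) = C1*exp(-2*z)


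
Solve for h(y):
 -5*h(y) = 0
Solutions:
 h(y) = 0


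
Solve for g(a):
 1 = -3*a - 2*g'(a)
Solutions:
 g(a) = C1 - 3*a^2/4 - a/2


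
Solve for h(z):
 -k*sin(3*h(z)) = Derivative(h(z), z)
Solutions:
 h(z) = -acos((-C1 - exp(6*k*z))/(C1 - exp(6*k*z)))/3 + 2*pi/3
 h(z) = acos((-C1 - exp(6*k*z))/(C1 - exp(6*k*z)))/3


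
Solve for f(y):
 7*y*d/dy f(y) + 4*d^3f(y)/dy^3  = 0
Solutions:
 f(y) = C1 + Integral(C2*airyai(-14^(1/3)*y/2) + C3*airybi(-14^(1/3)*y/2), y)


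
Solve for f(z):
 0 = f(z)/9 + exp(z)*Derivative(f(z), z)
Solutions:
 f(z) = C1*exp(exp(-z)/9)


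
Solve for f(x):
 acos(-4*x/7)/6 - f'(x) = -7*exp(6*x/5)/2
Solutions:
 f(x) = C1 + x*acos(-4*x/7)/6 + sqrt(49 - 16*x^2)/24 + 35*exp(6*x/5)/12


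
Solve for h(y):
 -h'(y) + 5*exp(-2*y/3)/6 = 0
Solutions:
 h(y) = C1 - 5*exp(-2*y/3)/4


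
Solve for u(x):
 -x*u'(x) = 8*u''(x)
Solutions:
 u(x) = C1 + C2*erf(x/4)


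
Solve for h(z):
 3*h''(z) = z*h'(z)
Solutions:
 h(z) = C1 + C2*erfi(sqrt(6)*z/6)


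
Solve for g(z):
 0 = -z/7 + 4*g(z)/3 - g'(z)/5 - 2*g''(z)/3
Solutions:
 g(z) = C1*exp(z*(-3 + sqrt(809))/20) + C2*exp(-z*(3 + sqrt(809))/20) + 3*z/28 + 9/560


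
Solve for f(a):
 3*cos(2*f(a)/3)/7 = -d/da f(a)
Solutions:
 3*a/7 - 3*log(sin(2*f(a)/3) - 1)/4 + 3*log(sin(2*f(a)/3) + 1)/4 = C1


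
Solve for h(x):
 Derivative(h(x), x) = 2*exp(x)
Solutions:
 h(x) = C1 + 2*exp(x)


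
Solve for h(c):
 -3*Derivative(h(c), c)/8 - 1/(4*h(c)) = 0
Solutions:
 h(c) = -sqrt(C1 - 12*c)/3
 h(c) = sqrt(C1 - 12*c)/3


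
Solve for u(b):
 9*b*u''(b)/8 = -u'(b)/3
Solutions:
 u(b) = C1 + C2*b^(19/27)


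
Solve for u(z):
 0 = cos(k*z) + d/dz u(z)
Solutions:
 u(z) = C1 - sin(k*z)/k


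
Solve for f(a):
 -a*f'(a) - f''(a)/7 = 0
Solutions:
 f(a) = C1 + C2*erf(sqrt(14)*a/2)


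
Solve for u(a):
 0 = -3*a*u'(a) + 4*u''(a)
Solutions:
 u(a) = C1 + C2*erfi(sqrt(6)*a/4)


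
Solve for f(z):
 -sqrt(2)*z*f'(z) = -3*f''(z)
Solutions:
 f(z) = C1 + C2*erfi(2^(3/4)*sqrt(3)*z/6)


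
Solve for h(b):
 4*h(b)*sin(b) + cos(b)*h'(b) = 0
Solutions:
 h(b) = C1*cos(b)^4


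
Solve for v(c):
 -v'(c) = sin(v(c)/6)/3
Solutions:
 c/3 + 3*log(cos(v(c)/6) - 1) - 3*log(cos(v(c)/6) + 1) = C1


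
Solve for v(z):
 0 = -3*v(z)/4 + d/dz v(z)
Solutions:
 v(z) = C1*exp(3*z/4)


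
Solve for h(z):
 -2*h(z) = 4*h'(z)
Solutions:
 h(z) = C1*exp(-z/2)


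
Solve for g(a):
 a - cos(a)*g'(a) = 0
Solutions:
 g(a) = C1 + Integral(a/cos(a), a)


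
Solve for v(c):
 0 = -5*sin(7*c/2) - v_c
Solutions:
 v(c) = C1 + 10*cos(7*c/2)/7


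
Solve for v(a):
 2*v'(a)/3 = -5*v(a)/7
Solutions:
 v(a) = C1*exp(-15*a/14)


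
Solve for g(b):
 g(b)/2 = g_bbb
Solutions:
 g(b) = C3*exp(2^(2/3)*b/2) + (C1*sin(2^(2/3)*sqrt(3)*b/4) + C2*cos(2^(2/3)*sqrt(3)*b/4))*exp(-2^(2/3)*b/4)


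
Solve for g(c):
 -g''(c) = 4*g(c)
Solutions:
 g(c) = C1*sin(2*c) + C2*cos(2*c)


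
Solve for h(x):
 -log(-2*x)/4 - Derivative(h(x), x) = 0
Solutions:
 h(x) = C1 - x*log(-x)/4 + x*(1 - log(2))/4


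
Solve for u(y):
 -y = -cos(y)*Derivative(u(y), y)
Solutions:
 u(y) = C1 + Integral(y/cos(y), y)


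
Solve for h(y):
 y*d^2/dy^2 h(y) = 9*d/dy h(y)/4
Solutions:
 h(y) = C1 + C2*y^(13/4)


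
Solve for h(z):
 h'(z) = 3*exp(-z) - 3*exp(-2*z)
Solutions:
 h(z) = C1 - 3*exp(-z) + 3*exp(-2*z)/2


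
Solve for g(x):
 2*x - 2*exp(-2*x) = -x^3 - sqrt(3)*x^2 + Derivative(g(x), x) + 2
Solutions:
 g(x) = C1 + x^4/4 + sqrt(3)*x^3/3 + x^2 - 2*x + exp(-2*x)


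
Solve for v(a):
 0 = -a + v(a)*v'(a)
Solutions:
 v(a) = -sqrt(C1 + a^2)
 v(a) = sqrt(C1 + a^2)


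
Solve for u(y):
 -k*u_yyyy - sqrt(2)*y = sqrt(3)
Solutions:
 u(y) = C1 + C2*y + C3*y^2 + C4*y^3 - sqrt(2)*y^5/(120*k) - sqrt(3)*y^4/(24*k)


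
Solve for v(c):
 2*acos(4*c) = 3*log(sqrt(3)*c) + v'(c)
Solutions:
 v(c) = C1 - 3*c*log(c) + 2*c*acos(4*c) - 3*c*log(3)/2 + 3*c - sqrt(1 - 16*c^2)/2


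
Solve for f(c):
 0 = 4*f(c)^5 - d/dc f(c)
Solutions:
 f(c) = -(-1/(C1 + 16*c))^(1/4)
 f(c) = (-1/(C1 + 16*c))^(1/4)
 f(c) = -I*(-1/(C1 + 16*c))^(1/4)
 f(c) = I*(-1/(C1 + 16*c))^(1/4)


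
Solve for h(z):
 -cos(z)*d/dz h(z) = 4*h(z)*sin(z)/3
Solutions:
 h(z) = C1*cos(z)^(4/3)


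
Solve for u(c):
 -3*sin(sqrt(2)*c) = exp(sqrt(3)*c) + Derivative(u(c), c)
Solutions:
 u(c) = C1 - sqrt(3)*exp(sqrt(3)*c)/3 + 3*sqrt(2)*cos(sqrt(2)*c)/2


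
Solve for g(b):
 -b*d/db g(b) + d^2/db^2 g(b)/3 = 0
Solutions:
 g(b) = C1 + C2*erfi(sqrt(6)*b/2)


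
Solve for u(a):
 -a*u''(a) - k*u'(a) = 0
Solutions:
 u(a) = C1 + a^(1 - re(k))*(C2*sin(log(a)*Abs(im(k))) + C3*cos(log(a)*im(k)))


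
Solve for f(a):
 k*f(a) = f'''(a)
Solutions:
 f(a) = C1*exp(a*k^(1/3)) + C2*exp(a*k^(1/3)*(-1 + sqrt(3)*I)/2) + C3*exp(-a*k^(1/3)*(1 + sqrt(3)*I)/2)


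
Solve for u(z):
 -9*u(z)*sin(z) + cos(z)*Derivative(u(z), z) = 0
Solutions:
 u(z) = C1/cos(z)^9


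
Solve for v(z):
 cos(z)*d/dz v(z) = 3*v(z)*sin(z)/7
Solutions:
 v(z) = C1/cos(z)^(3/7)


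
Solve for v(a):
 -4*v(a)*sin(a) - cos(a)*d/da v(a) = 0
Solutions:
 v(a) = C1*cos(a)^4


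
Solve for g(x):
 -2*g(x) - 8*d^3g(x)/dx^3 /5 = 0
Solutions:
 g(x) = C3*exp(-10^(1/3)*x/2) + (C1*sin(10^(1/3)*sqrt(3)*x/4) + C2*cos(10^(1/3)*sqrt(3)*x/4))*exp(10^(1/3)*x/4)


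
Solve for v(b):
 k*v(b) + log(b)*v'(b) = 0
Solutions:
 v(b) = C1*exp(-k*li(b))


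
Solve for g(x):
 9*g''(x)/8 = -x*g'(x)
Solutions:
 g(x) = C1 + C2*erf(2*x/3)


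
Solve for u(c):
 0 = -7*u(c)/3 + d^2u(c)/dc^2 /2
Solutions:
 u(c) = C1*exp(-sqrt(42)*c/3) + C2*exp(sqrt(42)*c/3)


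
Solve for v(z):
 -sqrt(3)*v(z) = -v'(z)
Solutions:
 v(z) = C1*exp(sqrt(3)*z)


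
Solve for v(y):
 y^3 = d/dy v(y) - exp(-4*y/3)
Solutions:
 v(y) = C1 + y^4/4 - 3*exp(-4*y/3)/4


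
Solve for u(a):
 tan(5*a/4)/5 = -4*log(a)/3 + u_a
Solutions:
 u(a) = C1 + 4*a*log(a)/3 - 4*a/3 - 4*log(cos(5*a/4))/25


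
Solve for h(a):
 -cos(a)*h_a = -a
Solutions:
 h(a) = C1 + Integral(a/cos(a), a)


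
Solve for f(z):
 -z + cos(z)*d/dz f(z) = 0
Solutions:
 f(z) = C1 + Integral(z/cos(z), z)


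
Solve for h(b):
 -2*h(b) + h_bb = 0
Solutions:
 h(b) = C1*exp(-sqrt(2)*b) + C2*exp(sqrt(2)*b)


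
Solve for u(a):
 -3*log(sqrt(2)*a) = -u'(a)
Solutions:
 u(a) = C1 + 3*a*log(a) - 3*a + 3*a*log(2)/2


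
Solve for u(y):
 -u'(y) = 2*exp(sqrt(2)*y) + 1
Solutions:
 u(y) = C1 - y - sqrt(2)*exp(sqrt(2)*y)


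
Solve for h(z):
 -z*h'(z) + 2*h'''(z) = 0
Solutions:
 h(z) = C1 + Integral(C2*airyai(2^(2/3)*z/2) + C3*airybi(2^(2/3)*z/2), z)


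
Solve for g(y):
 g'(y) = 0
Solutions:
 g(y) = C1


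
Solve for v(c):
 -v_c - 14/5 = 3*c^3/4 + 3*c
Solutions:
 v(c) = C1 - 3*c^4/16 - 3*c^2/2 - 14*c/5


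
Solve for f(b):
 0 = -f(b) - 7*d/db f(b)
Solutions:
 f(b) = C1*exp(-b/7)


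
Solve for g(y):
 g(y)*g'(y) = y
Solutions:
 g(y) = -sqrt(C1 + y^2)
 g(y) = sqrt(C1 + y^2)


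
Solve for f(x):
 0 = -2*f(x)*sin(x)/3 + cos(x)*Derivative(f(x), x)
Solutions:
 f(x) = C1/cos(x)^(2/3)


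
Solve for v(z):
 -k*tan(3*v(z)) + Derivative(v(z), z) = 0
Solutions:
 v(z) = -asin(C1*exp(3*k*z))/3 + pi/3
 v(z) = asin(C1*exp(3*k*z))/3


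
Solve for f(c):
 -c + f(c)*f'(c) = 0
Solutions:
 f(c) = -sqrt(C1 + c^2)
 f(c) = sqrt(C1 + c^2)


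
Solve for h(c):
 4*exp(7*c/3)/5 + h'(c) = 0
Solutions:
 h(c) = C1 - 12*exp(7*c/3)/35


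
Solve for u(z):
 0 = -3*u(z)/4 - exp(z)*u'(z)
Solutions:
 u(z) = C1*exp(3*exp(-z)/4)


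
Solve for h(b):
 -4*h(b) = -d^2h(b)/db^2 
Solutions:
 h(b) = C1*exp(-2*b) + C2*exp(2*b)


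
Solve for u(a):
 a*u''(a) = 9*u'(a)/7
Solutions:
 u(a) = C1 + C2*a^(16/7)


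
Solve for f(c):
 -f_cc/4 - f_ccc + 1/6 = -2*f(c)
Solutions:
 f(c) = C1*exp(-c*((24*sqrt(5178) + 1727)^(-1/3) + 2 + (24*sqrt(5178) + 1727)^(1/3))/24)*sin(sqrt(3)*c*(-(24*sqrt(5178) + 1727)^(1/3) + (24*sqrt(5178) + 1727)^(-1/3))/24) + C2*exp(-c*((24*sqrt(5178) + 1727)^(-1/3) + 2 + (24*sqrt(5178) + 1727)^(1/3))/24)*cos(sqrt(3)*c*(-(24*sqrt(5178) + 1727)^(1/3) + (24*sqrt(5178) + 1727)^(-1/3))/24) + C3*exp(c*(-1 + (24*sqrt(5178) + 1727)^(-1/3) + (24*sqrt(5178) + 1727)^(1/3))/12) - 1/12


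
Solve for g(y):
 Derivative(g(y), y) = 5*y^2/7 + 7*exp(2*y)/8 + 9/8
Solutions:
 g(y) = C1 + 5*y^3/21 + 9*y/8 + 7*exp(2*y)/16


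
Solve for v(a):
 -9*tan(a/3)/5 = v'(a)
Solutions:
 v(a) = C1 + 27*log(cos(a/3))/5


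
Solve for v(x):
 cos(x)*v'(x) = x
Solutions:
 v(x) = C1 + Integral(x/cos(x), x)


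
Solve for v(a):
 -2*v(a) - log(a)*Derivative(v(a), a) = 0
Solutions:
 v(a) = C1*exp(-2*li(a))


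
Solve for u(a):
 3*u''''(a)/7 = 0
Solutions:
 u(a) = C1 + C2*a + C3*a^2 + C4*a^3


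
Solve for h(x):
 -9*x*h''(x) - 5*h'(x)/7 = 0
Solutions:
 h(x) = C1 + C2*x^(58/63)


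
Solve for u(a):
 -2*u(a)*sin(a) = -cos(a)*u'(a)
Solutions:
 u(a) = C1/cos(a)^2


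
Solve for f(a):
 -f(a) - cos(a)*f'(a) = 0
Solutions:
 f(a) = C1*sqrt(sin(a) - 1)/sqrt(sin(a) + 1)


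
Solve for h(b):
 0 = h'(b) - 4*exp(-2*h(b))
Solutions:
 h(b) = log(-sqrt(C1 + 8*b))
 h(b) = log(C1 + 8*b)/2


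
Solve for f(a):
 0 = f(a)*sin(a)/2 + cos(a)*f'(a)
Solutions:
 f(a) = C1*sqrt(cos(a))


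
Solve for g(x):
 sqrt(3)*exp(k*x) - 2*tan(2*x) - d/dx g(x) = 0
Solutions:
 g(x) = C1 + sqrt(3)*Piecewise((exp(k*x)/k, Ne(k, 0)), (x, True)) + log(cos(2*x))


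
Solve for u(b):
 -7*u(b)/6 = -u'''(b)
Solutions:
 u(b) = C3*exp(6^(2/3)*7^(1/3)*b/6) + (C1*sin(2^(2/3)*3^(1/6)*7^(1/3)*b/4) + C2*cos(2^(2/3)*3^(1/6)*7^(1/3)*b/4))*exp(-6^(2/3)*7^(1/3)*b/12)


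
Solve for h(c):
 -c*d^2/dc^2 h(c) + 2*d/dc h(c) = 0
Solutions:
 h(c) = C1 + C2*c^3


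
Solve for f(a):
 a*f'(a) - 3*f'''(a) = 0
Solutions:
 f(a) = C1 + Integral(C2*airyai(3^(2/3)*a/3) + C3*airybi(3^(2/3)*a/3), a)


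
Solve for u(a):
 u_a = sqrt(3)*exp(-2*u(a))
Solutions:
 u(a) = log(-sqrt(C1 + 2*sqrt(3)*a))
 u(a) = log(C1 + 2*sqrt(3)*a)/2


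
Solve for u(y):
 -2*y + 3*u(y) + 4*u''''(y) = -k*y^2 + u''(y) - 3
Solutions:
 u(y) = -k*y^2/3 - 2*k/9 + 2*y/3 + (C1*sin(sqrt(2)*3^(1/4)*y*sin(atan(sqrt(47))/2)/2) + C2*cos(sqrt(2)*3^(1/4)*y*sin(atan(sqrt(47))/2)/2))*exp(-sqrt(2)*3^(1/4)*y*cos(atan(sqrt(47))/2)/2) + (C3*sin(sqrt(2)*3^(1/4)*y*sin(atan(sqrt(47))/2)/2) + C4*cos(sqrt(2)*3^(1/4)*y*sin(atan(sqrt(47))/2)/2))*exp(sqrt(2)*3^(1/4)*y*cos(atan(sqrt(47))/2)/2) - 1


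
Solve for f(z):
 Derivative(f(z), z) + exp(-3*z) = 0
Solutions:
 f(z) = C1 + exp(-3*z)/3


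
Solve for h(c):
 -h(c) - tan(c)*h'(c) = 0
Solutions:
 h(c) = C1/sin(c)


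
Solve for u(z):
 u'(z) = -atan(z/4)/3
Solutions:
 u(z) = C1 - z*atan(z/4)/3 + 2*log(z^2 + 16)/3


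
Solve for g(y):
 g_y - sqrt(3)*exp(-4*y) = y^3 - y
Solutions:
 g(y) = C1 + y^4/4 - y^2/2 - sqrt(3)*exp(-4*y)/4


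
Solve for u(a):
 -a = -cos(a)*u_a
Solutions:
 u(a) = C1 + Integral(a/cos(a), a)


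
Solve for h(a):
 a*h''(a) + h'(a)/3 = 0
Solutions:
 h(a) = C1 + C2*a^(2/3)


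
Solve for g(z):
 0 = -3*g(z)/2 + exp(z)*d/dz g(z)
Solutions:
 g(z) = C1*exp(-3*exp(-z)/2)


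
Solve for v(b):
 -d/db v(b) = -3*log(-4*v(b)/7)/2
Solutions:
 -2*Integral(1/(log(-_y) - log(7) + 2*log(2)), (_y, v(b)))/3 = C1 - b


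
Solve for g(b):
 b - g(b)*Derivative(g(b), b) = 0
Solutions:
 g(b) = -sqrt(C1 + b^2)
 g(b) = sqrt(C1 + b^2)


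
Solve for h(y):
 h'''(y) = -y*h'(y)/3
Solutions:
 h(y) = C1 + Integral(C2*airyai(-3^(2/3)*y/3) + C3*airybi(-3^(2/3)*y/3), y)


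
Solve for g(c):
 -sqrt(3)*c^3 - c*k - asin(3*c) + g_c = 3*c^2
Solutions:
 g(c) = C1 + sqrt(3)*c^4/4 + c^3 + c^2*k/2 + c*asin(3*c) + sqrt(1 - 9*c^2)/3


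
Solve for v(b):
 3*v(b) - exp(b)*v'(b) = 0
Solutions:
 v(b) = C1*exp(-3*exp(-b))


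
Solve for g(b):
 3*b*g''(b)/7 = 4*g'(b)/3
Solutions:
 g(b) = C1 + C2*b^(37/9)


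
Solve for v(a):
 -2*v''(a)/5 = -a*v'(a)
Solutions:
 v(a) = C1 + C2*erfi(sqrt(5)*a/2)


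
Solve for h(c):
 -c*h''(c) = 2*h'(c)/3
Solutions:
 h(c) = C1 + C2*c^(1/3)


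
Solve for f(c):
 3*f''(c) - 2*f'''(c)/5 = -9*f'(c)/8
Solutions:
 f(c) = C1 + C2*exp(3*c*(5 - sqrt(30))/4) + C3*exp(3*c*(5 + sqrt(30))/4)


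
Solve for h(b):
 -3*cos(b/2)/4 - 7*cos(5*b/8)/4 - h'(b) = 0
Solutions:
 h(b) = C1 - 3*sin(b/2)/2 - 14*sin(5*b/8)/5


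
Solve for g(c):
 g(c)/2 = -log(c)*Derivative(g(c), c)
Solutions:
 g(c) = C1*exp(-li(c)/2)


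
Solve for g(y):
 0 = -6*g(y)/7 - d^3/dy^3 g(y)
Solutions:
 g(y) = C3*exp(-6^(1/3)*7^(2/3)*y/7) + (C1*sin(2^(1/3)*3^(5/6)*7^(2/3)*y/14) + C2*cos(2^(1/3)*3^(5/6)*7^(2/3)*y/14))*exp(6^(1/3)*7^(2/3)*y/14)


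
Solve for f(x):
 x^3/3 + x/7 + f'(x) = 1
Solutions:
 f(x) = C1 - x^4/12 - x^2/14 + x


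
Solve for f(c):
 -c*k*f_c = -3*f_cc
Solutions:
 f(c) = Piecewise((-sqrt(6)*sqrt(pi)*C1*erf(sqrt(6)*c*sqrt(-k)/6)/(2*sqrt(-k)) - C2, (k > 0) | (k < 0)), (-C1*c - C2, True))


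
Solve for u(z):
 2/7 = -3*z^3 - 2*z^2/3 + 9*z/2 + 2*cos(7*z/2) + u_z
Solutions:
 u(z) = C1 + 3*z^4/4 + 2*z^3/9 - 9*z^2/4 + 2*z/7 - 4*sin(7*z/2)/7


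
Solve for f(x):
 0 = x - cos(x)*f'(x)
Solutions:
 f(x) = C1 + Integral(x/cos(x), x)


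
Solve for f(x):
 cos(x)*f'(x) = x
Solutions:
 f(x) = C1 + Integral(x/cos(x), x)


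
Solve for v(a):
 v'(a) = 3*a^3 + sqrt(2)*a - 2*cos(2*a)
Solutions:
 v(a) = C1 + 3*a^4/4 + sqrt(2)*a^2/2 - sin(2*a)


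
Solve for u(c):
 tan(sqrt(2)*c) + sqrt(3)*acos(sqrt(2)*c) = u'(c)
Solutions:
 u(c) = C1 + sqrt(3)*(c*acos(sqrt(2)*c) - sqrt(2)*sqrt(1 - 2*c^2)/2) - sqrt(2)*log(cos(sqrt(2)*c))/2


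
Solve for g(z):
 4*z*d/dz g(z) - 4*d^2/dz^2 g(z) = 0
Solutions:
 g(z) = C1 + C2*erfi(sqrt(2)*z/2)


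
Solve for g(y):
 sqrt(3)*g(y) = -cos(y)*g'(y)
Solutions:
 g(y) = C1*(sin(y) - 1)^(sqrt(3)/2)/(sin(y) + 1)^(sqrt(3)/2)


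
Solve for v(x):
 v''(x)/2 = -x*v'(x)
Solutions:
 v(x) = C1 + C2*erf(x)


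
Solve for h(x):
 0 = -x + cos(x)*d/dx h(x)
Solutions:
 h(x) = C1 + Integral(x/cos(x), x)


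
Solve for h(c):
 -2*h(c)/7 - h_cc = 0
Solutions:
 h(c) = C1*sin(sqrt(14)*c/7) + C2*cos(sqrt(14)*c/7)


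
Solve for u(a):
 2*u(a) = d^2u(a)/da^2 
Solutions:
 u(a) = C1*exp(-sqrt(2)*a) + C2*exp(sqrt(2)*a)


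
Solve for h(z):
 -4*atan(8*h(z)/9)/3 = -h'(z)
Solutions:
 Integral(1/atan(8*_y/9), (_y, h(z))) = C1 + 4*z/3


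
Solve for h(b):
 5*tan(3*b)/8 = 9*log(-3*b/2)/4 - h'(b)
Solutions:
 h(b) = C1 + 9*b*log(-b)/4 - 9*b/4 - 9*b*log(2)/4 + 9*b*log(3)/4 + 5*log(cos(3*b))/24


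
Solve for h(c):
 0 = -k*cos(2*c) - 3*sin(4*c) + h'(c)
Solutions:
 h(c) = C1 + k*sin(2*c)/2 - 3*cos(4*c)/4


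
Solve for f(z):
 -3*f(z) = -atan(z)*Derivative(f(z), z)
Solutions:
 f(z) = C1*exp(3*Integral(1/atan(z), z))


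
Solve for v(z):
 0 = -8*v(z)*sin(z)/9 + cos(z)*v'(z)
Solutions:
 v(z) = C1/cos(z)^(8/9)


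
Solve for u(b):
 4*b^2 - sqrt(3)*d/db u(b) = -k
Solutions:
 u(b) = C1 + 4*sqrt(3)*b^3/9 + sqrt(3)*b*k/3


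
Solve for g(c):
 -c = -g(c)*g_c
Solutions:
 g(c) = -sqrt(C1 + c^2)
 g(c) = sqrt(C1 + c^2)


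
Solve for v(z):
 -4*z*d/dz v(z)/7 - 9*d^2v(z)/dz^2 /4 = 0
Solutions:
 v(z) = C1 + C2*erf(2*sqrt(14)*z/21)


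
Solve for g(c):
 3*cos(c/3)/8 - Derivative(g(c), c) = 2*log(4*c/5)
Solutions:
 g(c) = C1 - 2*c*log(c) - 4*c*log(2) + 2*c + 2*c*log(5) + 9*sin(c/3)/8


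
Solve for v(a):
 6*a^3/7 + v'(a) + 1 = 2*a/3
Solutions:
 v(a) = C1 - 3*a^4/14 + a^2/3 - a


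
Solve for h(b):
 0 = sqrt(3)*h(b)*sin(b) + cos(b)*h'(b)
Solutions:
 h(b) = C1*cos(b)^(sqrt(3))


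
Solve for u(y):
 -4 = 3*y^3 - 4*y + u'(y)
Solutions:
 u(y) = C1 - 3*y^4/4 + 2*y^2 - 4*y


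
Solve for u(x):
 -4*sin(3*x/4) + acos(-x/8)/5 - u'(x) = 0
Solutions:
 u(x) = C1 + x*acos(-x/8)/5 + sqrt(64 - x^2)/5 + 16*cos(3*x/4)/3


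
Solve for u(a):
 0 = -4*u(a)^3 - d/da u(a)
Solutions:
 u(a) = -sqrt(2)*sqrt(-1/(C1 - 4*a))/2
 u(a) = sqrt(2)*sqrt(-1/(C1 - 4*a))/2


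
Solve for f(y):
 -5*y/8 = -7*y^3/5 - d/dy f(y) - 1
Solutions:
 f(y) = C1 - 7*y^4/20 + 5*y^2/16 - y


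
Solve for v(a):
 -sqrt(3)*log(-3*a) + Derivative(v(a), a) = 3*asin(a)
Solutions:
 v(a) = C1 + sqrt(3)*a*(log(-a) - 1) + 3*a*asin(a) + sqrt(3)*a*log(3) + 3*sqrt(1 - a^2)


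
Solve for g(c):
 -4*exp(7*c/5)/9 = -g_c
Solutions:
 g(c) = C1 + 20*exp(7*c/5)/63


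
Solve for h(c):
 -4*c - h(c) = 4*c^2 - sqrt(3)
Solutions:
 h(c) = -4*c^2 - 4*c + sqrt(3)


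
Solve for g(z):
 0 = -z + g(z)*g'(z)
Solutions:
 g(z) = -sqrt(C1 + z^2)
 g(z) = sqrt(C1 + z^2)


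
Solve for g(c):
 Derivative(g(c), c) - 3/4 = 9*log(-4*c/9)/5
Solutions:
 g(c) = C1 + 9*c*log(-c)/5 + 3*c*(-24*log(3) - 7 + 24*log(2))/20


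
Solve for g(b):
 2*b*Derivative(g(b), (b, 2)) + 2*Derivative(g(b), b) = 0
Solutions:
 g(b) = C1 + C2*log(b)


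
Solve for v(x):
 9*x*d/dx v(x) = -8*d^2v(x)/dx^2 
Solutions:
 v(x) = C1 + C2*erf(3*x/4)


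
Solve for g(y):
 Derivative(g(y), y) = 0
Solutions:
 g(y) = C1


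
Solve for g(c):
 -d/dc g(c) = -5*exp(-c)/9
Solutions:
 g(c) = C1 - 5*exp(-c)/9


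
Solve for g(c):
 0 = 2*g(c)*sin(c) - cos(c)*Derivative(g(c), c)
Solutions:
 g(c) = C1/cos(c)^2


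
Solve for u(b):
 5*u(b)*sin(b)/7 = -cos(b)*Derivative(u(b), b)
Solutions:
 u(b) = C1*cos(b)^(5/7)


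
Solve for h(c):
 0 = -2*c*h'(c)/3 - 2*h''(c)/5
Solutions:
 h(c) = C1 + C2*erf(sqrt(30)*c/6)


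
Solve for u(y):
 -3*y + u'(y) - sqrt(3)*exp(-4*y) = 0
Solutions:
 u(y) = C1 + 3*y^2/2 - sqrt(3)*exp(-4*y)/4


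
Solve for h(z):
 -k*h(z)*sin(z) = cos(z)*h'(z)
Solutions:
 h(z) = C1*exp(k*log(cos(z)))


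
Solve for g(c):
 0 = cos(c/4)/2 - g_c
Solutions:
 g(c) = C1 + 2*sin(c/4)


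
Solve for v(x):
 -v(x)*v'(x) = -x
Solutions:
 v(x) = -sqrt(C1 + x^2)
 v(x) = sqrt(C1 + x^2)


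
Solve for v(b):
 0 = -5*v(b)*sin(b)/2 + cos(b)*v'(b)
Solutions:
 v(b) = C1/cos(b)^(5/2)


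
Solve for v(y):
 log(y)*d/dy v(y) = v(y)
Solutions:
 v(y) = C1*exp(li(y))


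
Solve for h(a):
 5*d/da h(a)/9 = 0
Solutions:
 h(a) = C1


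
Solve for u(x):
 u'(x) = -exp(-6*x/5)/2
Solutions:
 u(x) = C1 + 5*exp(-6*x/5)/12


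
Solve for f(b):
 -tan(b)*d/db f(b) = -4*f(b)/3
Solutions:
 f(b) = C1*sin(b)^(4/3)


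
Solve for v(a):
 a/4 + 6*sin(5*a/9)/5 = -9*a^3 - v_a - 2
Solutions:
 v(a) = C1 - 9*a^4/4 - a^2/8 - 2*a + 54*cos(5*a/9)/25


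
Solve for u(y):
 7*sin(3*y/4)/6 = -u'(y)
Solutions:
 u(y) = C1 + 14*cos(3*y/4)/9


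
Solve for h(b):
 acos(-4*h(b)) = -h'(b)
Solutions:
 Integral(1/acos(-4*_y), (_y, h(b))) = C1 - b


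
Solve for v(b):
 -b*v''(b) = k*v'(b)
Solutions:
 v(b) = C1 + b^(1 - re(k))*(C2*sin(log(b)*Abs(im(k))) + C3*cos(log(b)*im(k)))


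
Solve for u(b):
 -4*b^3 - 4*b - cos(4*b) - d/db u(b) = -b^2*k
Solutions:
 u(b) = C1 - b^4 + b^3*k/3 - 2*b^2 - sin(4*b)/4


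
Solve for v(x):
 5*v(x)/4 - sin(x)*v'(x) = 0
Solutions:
 v(x) = C1*(cos(x) - 1)^(5/8)/(cos(x) + 1)^(5/8)


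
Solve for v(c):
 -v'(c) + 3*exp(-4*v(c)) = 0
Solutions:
 v(c) = log(-I*(C1 + 12*c)^(1/4))
 v(c) = log(I*(C1 + 12*c)^(1/4))
 v(c) = log(-(C1 + 12*c)^(1/4))
 v(c) = log(C1 + 12*c)/4


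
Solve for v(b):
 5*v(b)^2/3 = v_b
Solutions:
 v(b) = -3/(C1 + 5*b)


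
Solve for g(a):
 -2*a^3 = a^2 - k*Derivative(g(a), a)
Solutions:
 g(a) = C1 + a^4/(2*k) + a^3/(3*k)


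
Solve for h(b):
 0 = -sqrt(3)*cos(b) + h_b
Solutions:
 h(b) = C1 + sqrt(3)*sin(b)


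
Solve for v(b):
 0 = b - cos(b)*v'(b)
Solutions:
 v(b) = C1 + Integral(b/cos(b), b)


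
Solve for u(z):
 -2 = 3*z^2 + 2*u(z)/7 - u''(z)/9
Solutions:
 u(z) = C1*exp(-3*sqrt(14)*z/7) + C2*exp(3*sqrt(14)*z/7) - 21*z^2/2 - 91/6


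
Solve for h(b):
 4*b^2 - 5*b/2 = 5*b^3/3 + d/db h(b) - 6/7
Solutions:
 h(b) = C1 - 5*b^4/12 + 4*b^3/3 - 5*b^2/4 + 6*b/7


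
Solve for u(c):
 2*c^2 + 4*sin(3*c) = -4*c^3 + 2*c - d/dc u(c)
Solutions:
 u(c) = C1 - c^4 - 2*c^3/3 + c^2 + 4*cos(3*c)/3


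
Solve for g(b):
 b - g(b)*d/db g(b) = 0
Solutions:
 g(b) = -sqrt(C1 + b^2)
 g(b) = sqrt(C1 + b^2)


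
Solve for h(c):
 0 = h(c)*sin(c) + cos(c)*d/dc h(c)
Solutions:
 h(c) = C1*cos(c)


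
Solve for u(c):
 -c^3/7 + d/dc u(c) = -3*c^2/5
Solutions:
 u(c) = C1 + c^4/28 - c^3/5


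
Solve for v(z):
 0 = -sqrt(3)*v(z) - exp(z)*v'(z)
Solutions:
 v(z) = C1*exp(sqrt(3)*exp(-z))


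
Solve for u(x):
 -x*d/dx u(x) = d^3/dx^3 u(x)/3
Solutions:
 u(x) = C1 + Integral(C2*airyai(-3^(1/3)*x) + C3*airybi(-3^(1/3)*x), x)


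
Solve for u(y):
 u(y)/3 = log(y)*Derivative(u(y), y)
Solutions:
 u(y) = C1*exp(li(y)/3)


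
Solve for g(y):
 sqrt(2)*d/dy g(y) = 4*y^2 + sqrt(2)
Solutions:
 g(y) = C1 + 2*sqrt(2)*y^3/3 + y
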